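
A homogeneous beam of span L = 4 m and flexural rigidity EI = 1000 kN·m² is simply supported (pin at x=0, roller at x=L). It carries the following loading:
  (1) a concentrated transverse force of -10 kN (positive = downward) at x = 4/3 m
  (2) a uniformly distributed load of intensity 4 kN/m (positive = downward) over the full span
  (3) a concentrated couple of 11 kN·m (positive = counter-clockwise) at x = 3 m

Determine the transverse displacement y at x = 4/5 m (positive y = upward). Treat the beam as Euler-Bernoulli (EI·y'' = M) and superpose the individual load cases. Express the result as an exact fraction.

Load 1 — point force P=-10 kN at a=4/3 m (b=L-a=8/3):
  y_1 = -Pbx(L²-b²-x²)/(6LEI)  [x≤a] = -(-10)·(8/3)·(4/5)·(4²-(8/3)²-(4/5)²)/(6·4·1000) = 1856/253125 m
Load 2 — uniform load w=4 kN/m over full span:
  y_2 = -wx(L³-2Lx²+x³)/(24EI) = -4·(4/5)·(4³-2·4·(4/5)²+(4/5)³)/(24·1000) = -1856/234375 m
Load 3 — applied couple M₀=11 kN·m at a=3 m (b=L-a=1):
  y_3 = (M₀x³/(6L)+C₁x)/EI  [x≤a] with C₁=M₀(3b²-L²)/(6L)=-143/24 = (11·(4/5)³/(6·4)+(-143/24)·(4/5))/1000 = -1133/250000 m
Superposition: y = Σ y_i = -518257/101250000 m ≈ -0.005119 m

y(4/5) = -518257/101250000 m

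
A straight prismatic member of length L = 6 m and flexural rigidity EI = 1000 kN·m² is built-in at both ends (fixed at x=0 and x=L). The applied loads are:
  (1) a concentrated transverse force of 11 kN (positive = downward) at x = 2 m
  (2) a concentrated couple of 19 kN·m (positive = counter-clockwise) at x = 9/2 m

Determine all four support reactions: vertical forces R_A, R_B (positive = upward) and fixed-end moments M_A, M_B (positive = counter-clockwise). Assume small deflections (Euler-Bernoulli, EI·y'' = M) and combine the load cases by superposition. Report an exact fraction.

R_A = 5059/432 kN, M_A = 2263/144 kN·m, R_B = -307/432 kN, M_B = -1217/144 kN·m

Load 1 — point force P=11 kN at a=2 m (b=L-a=4):
  R_A = Pb²(3a+b)/L³ = 11·4²·(3·2+4)/6³ = 220/27 kN
  M_A = Pab²/L² = 11·2·4²/6² = 88/9 kN·m
  R_B = Pa²(a+3b)/L³ = 11·2²·(2+3·4)/6³ = 77/27 kN
  M_B = -Pa²b/L² = -11·2²·4/6² = -44/9 kN·m
Load 2 — applied couple M₀=19 kN·m at a=9/2 m (b=L-a=3/2):
  R_A = 6M₀ab/L³ = 6·19·(9/2)·(3/2)/6³ = 57/16 kN
  M_A = M₀b(2a-b)/L² = 19·(3/2)·(2·(9/2)-(3/2))/6² = 95/16 kN·m
  R_B = -6M₀ab/L³ = -6·19·(9/2)·(3/2)/6³ = -57/16 kN
  M_B = M₀a(2b-a)/L² = 19·(9/2)·(2·(3/2)-(9/2))/6² = -57/16 kN·m
Superposition: R_A = 5059/432 kN, M_A = 2263/144 kN·m, R_B = -307/432 kN, M_B = -1217/144 kN·m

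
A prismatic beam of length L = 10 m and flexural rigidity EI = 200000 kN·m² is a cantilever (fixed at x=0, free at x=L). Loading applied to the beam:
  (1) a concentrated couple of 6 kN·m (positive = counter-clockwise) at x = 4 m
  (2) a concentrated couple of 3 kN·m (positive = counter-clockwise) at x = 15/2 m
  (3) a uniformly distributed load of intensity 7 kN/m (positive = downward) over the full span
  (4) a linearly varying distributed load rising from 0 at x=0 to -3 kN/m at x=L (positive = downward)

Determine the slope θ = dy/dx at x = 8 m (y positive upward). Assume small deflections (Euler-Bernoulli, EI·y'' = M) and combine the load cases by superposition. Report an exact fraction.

Load 1 — applied couple M₀=6 kN·m at a=4 m (b=L-a=6):
  θ_1 = M₀a/EI  [x>a] = 6·4/200000 = 3/25000 rad
Load 2 — applied couple M₀=3 kN·m at a=15/2 m (b=L-a=5/2):
  θ_2 = M₀a/EI  [x>a] = 3·(15/2)/200000 = 9/80000 rad
Load 3 — uniform load w=7 kN/m over full span:
  θ_3 = -wx(x²-3Lx+3L²)/(6EI) = -7·8·(8²-3·10·8+3·10²)/(6·200000) = -217/37500 rad
Load 4 — triangular load w₀=-3 kN/m (0→w₀ over full span):
  θ_4 = (w₀Lx²/4-w₀L²x/3-w₀x⁴/(24L))/EI = ((-3)·10·8²/4-(-3)·10²·8/3-(-3)·8⁴/(24·10))/200000 = 29/15625 rad
Superposition: θ = Σ θ_i = -22189/6000000 rad ≈ -0.003698 rad

θ(8) = -22189/6000000 rad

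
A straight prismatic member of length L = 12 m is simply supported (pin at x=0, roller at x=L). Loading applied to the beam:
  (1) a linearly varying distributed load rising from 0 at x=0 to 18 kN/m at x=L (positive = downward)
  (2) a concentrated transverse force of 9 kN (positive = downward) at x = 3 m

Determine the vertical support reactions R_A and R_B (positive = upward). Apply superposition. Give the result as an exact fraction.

R_A = 171/4 kN, R_B = 297/4 kN

Load 1 — triangular load w₀=18 kN/m (0→w₀ over full span):
  R_A = w₀L/6 = 18·12/6 = 36 kN
  R_B = w₀L/3 = 18·12/3 = 72 kN
Load 2 — point force P=9 kN at a=3 m (b=L-a=9):
  R_A = Pb/L = 9·9/12 = 27/4 kN
  R_B = Pa/L = 9·3/12 = 9/4 kN
Superposition: R_A = 171/4 kN, R_B = 297/4 kN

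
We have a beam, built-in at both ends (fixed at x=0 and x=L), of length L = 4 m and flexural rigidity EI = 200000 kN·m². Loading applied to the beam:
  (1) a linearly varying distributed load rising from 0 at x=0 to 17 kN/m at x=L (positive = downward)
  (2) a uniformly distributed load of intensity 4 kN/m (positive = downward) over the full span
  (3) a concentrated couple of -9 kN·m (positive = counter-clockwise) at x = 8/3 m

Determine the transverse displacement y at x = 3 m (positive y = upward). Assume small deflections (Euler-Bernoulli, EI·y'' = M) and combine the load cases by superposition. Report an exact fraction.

y(3) = -721/32000000 m

Load 1 — triangular load w₀=17 kN/m (0→w₀ over full span):
  y_1 = -w₀x²(L-x)²(x+2L)/(120LEI) = -17·3²·(4-3)²·(3+2·4)/(120·4·200000) = -561/32000000 m
Load 2 — uniform load w=4 kN/m over full span:
  y_2 = -wx²(L-x)²/(24EI) = -4·3²·(4-3)²/(24·200000) = -3/400000 m
Load 3 — applied couple M₀=-9 kN·m at a=8/3 m (b=L-a=4/3):
  y_3 = (R_Ax³/6 - M_Ax²/2 - M₀(x-a)²/2)/EI  [x>a] with R_A=-3, M_A=-3 = ((-3)·3³/6 - (-3)·3²/2 - (-9)·(3-(8/3))²/2)/200000 = 1/400000 m
Superposition: y = Σ y_i = -721/32000000 m ≈ -0.000023 m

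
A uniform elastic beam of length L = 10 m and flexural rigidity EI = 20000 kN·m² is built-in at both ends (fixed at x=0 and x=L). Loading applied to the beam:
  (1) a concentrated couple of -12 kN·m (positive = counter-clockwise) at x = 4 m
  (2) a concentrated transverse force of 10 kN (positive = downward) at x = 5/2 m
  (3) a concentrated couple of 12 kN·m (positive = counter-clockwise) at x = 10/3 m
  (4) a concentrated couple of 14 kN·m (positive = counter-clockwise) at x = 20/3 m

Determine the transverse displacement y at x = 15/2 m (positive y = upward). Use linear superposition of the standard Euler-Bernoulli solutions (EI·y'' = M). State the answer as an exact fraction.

y(15/2) = -6731/9216000 m

Load 1 — applied couple M₀=-12 kN·m at a=4 m (b=L-a=6):
  y_1 = (R_Ax³/6 - M_Ax²/2 - M₀(x-a)²/2)/EI  [x>a] with R_A=-216/125, M_A=-36/25 = ((-216/125)·(15/2)³/6 - (-36/25)·(15/2)²/2 - (-12)·((15/2)-4)²/2)/20000 = -3/8000 m
Load 2 — point force P=10 kN at a=5/2 m (b=L-a=15/2):
  y_2 = -Pa²(L-x)²(3bL-(3b+a)(L-x))/(6L³EI)  [x>a] = -10·(5/2)²·(10-(15/2))²·(3·(15/2)·10-(3·(15/2)+(5/2))·(10-(15/2)))/(6·10³·20000) = -13/24576 m
Load 3 — applied couple M₀=12 kN·m at a=10/3 m (b=L-a=20/3):
  y_3 = (R_Ax³/6 - M_Ax²/2 - M₀(x-a)²/2)/EI  [x>a] with R_A=8/5, M_A=0 = ((8/5)·(15/2)³/6 - 0·(15/2)²/2 - 12·((15/2)-(10/3))²/2)/20000 = 1/2400 m
Load 4 — applied couple M₀=14 kN·m at a=20/3 m (b=L-a=10/3):
  y_4 = (R_Ax³/6 - M_Ax²/2 - M₀(x-a)²/2)/EI  [x>a] with R_A=28/15, M_A=14/3 = ((28/15)·(15/2)³/6 - (14/3)·(15/2)²/2 - 14·((15/2)-(20/3))²/2)/20000 = -7/28800 m
Superposition: y = Σ y_i = -6731/9216000 m ≈ -0.000730 m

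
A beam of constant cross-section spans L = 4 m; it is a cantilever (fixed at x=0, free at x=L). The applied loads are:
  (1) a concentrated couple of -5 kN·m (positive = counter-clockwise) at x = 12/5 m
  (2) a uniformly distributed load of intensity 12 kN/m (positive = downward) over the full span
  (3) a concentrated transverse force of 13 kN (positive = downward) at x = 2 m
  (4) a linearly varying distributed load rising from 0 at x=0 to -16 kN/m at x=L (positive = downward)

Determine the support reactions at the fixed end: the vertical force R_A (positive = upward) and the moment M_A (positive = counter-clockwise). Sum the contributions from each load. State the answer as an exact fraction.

R_A = 29 kN, M_A = 125/3 kN·m

Load 1 — applied couple M₀=-5 kN·m at a=12/5 m (b=L-a=8/5):
  R_A = 0 kN
  M_A = -M₀ = -(-5) = 5 kN·m
Load 2 — uniform load w=12 kN/m over full span:
  R_A = wL = 12·4 = 48 kN
  M_A = wL²/2 = 12·4²/2 = 96 kN·m
Load 3 — point force P=13 kN at a=2 m (b=L-a=2):
  R_A = P = 13 kN
  M_A = Pa = 13·2 = 26 kN·m
Load 4 — triangular load w₀=-16 kN/m (0→w₀ over full span):
  R_A = w₀L/2 = (-16)·4/2 = -32 kN
  M_A = w₀L²/3 = (-16)·4²/3 = -256/3 kN·m
Superposition: R_A = 29 kN, M_A = 125/3 kN·m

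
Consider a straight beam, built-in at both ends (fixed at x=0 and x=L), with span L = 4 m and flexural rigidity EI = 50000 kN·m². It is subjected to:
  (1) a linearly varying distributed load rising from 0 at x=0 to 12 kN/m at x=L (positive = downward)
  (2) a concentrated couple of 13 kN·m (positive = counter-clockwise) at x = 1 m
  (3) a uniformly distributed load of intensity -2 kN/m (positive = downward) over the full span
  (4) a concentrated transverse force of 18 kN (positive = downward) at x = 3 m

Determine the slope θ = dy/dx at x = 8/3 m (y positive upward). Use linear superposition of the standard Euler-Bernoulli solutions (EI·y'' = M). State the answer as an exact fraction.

Load 1 — triangular load w₀=12 kN/m (0→w₀ over full span):
  θ_1 = -w₀(2x(L-x)(L-2x)(x+2L)+x²(L-x)²)/(120LEI) = -12·(2·(8/3)·(4-(8/3))·(4-2·(8/3))·((8/3)+2·4)+(8/3)²·(4-(8/3))²)/(120·4·50000) = 56/1265625 rad
Load 2 — applied couple M₀=13 kN·m at a=1 m (b=L-a=3):
  θ_2 = (R_Ax²/2 - M_Ax - M₀(x-a))/EI  [x>a] with R_A=117/32, M_A=-39/16 = ((117/32)·(8/3)²/2 - (-39/16)·(8/3) - 13·((8/3)-1))/50000 = -13/300000 rad
Load 3 — uniform load w=-2 kN/m over full span:
  θ_3 = -wx(L-x)(L-2x)/(12EI) = -(-2)·(8/3)·(4-(8/3))·(4-2·(8/3))/(12·50000) = -4/253125 rad
Load 4 — point force P=18 kN at a=3 m (b=L-a=1):
  θ_4 = -Pb²x(2aL-(3a+b)x)/(2L³EI)  [x≤a] = -18·1²·(8/3)·(2·3·4-(3·3+1)·(8/3))/(2·4³·50000) = 1/50000 rad
Superposition: θ = Σ θ_i = 23/4500000 rad ≈ 0.000005 rad

θ(8/3) = 23/4500000 rad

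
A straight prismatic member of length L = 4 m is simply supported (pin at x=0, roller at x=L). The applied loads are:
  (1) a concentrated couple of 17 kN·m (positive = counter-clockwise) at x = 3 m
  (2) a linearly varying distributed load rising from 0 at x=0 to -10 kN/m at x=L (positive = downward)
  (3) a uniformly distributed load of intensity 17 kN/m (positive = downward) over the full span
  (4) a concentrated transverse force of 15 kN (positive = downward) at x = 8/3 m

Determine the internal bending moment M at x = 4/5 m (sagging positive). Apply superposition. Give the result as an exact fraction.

M(4/5) = 601/25 kN·m

Load 1 — applied couple M₀=17 kN·m at a=3 m (b=L-a=1):
  M_1 = M₀x/L  [x≤a] = 17·(4/5)/4 = 17/5 kN·m
Load 2 — triangular load w₀=-10 kN/m (0→w₀ over full span):
  M_2 = w₀Lx/6 - w₀x³/(6L) = (-10)·4·(4/5)/6 - (-10)·(4/5)³/(6·4) = -128/25 kN·m
Load 3 — uniform load w=17 kN/m over full span:
  M_3 = wx(L-x)/2 = 17·(4/5)·(4-(4/5))/2 = 544/25 kN·m
Load 4 — point force P=15 kN at a=8/3 m (b=L-a=4/3):
  M_4 = Pbx/L  [x≤a] = 15·(4/3)·(4/5)/4 = 4 kN·m
Superposition: M = Σ M_i = 601/25 kN·m ≈ 24.040000 kN·m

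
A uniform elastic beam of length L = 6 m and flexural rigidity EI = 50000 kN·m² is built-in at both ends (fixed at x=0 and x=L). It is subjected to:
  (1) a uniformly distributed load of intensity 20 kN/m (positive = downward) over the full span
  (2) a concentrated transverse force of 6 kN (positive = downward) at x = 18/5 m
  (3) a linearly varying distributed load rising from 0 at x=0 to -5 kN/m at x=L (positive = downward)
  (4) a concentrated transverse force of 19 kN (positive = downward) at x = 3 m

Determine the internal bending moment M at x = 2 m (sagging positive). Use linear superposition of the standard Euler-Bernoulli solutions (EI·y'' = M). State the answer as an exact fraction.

M(2) = 106331/4500 kN·m

Load 1 — uniform load w=20 kN/m over full span:
  M_1 = wLx/2 - wL²/12 - wx²/2 = 20·6·2/2 - 20·6²/12 - 20·2²/2 = 20 kN·m
Load 2 — point force P=6 kN at a=18/5 m (b=L-a=12/5):
  M_2 = Pb²(3a+b)x/L³ - Pab²/L²  [x≤a] = 6·(12/5)²·(3·(18/5)+(12/5))·2/6³ - 6·(18/5)·(12/5)²/6² = 96/125 kN·m
Load 3 — triangular load w₀=-5 kN/m (0→w₀ over full span):
  M_3 = 3w₀Lx/20 - w₀L²/30 - w₀x³/(6L) = 3·(-5)·6·2/20 - (-5)·6²/30 - (-5)·2³/(6·6) = -17/9 kN·m
Load 4 — point force P=19 kN at a=3 m (b=L-a=3):
  M_4 = Pb²(3a+b)x/L³ - Pab²/L²  [x≤a] = 19·3²·(3·3+3)·2/6³ - 19·3·3²/6² = 19/4 kN·m
Superposition: M = Σ M_i = 106331/4500 kN·m ≈ 23.629111 kN·m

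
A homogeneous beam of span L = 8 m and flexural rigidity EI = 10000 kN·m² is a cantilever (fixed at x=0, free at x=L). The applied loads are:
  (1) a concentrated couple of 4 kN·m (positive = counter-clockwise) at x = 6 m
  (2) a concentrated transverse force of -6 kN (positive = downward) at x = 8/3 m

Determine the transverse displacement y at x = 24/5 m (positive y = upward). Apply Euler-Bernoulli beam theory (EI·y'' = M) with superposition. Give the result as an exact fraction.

y(24/5) = 5464/421875 m

Load 1 — applied couple M₀=4 kN·m at a=6 m (b=L-a=2):
  y_1 = M₀x²/(2EI)  [x≤a] = 4·(24/5)²/(2·10000) = 72/15625 m
Load 2 — point force P=-6 kN at a=8/3 m (b=L-a=16/3):
  y_2 = -Pa²(3x-a)/(6EI)  [x>a] = -(-6)·(8/3)²·(3·(24/5)-(8/3))/(6·10000) = 704/84375 m
Superposition: y = Σ y_i = 5464/421875 m ≈ 0.012952 m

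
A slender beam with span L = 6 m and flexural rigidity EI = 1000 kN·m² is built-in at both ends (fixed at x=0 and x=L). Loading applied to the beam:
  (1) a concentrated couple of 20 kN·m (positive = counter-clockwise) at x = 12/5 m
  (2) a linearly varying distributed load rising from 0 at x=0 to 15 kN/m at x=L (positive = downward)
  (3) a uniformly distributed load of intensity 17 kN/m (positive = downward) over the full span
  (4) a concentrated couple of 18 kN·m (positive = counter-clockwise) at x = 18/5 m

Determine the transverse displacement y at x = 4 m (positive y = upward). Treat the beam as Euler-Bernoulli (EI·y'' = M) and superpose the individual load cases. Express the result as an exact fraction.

y(4) = -1157/18750 m

Load 1 — applied couple M₀=20 kN·m at a=12/5 m (b=L-a=18/5):
  y_1 = (R_Ax³/6 - M_Ax²/2 - M₀(x-a)²/2)/EI  [x>a] with R_A=24/5, M_A=12/5 = ((24/5)·4³/6 - (12/5)·4²/2 - 20·(4-(12/5))²/2)/1000 = 4/625 m
Load 2 — triangular load w₀=15 kN/m (0→w₀ over full span):
  y_2 = -w₀x²(L-x)²(x+2L)/(120LEI) = -15·4²·(6-4)²·(4+2·6)/(120·6·1000) = -8/375 m
Load 3 — uniform load w=17 kN/m over full span:
  y_3 = -wx²(L-x)²/(24EI) = -17·4²·(6-4)²/(24·1000) = -17/375 m
Load 4 — applied couple M₀=18 kN·m at a=18/5 m (b=L-a=12/5):
  y_4 = (R_Ax³/6 - M_Ax²/2 - M₀(x-a)²/2)/EI  [x>a] with R_A=108/25, M_A=144/25 = ((108/25)·4³/6 - (144/25)·4²/2 - 18·(4-(18/5))²/2)/1000 = -9/6250 m
Superposition: y = Σ y_i = -1157/18750 m ≈ -0.061707 m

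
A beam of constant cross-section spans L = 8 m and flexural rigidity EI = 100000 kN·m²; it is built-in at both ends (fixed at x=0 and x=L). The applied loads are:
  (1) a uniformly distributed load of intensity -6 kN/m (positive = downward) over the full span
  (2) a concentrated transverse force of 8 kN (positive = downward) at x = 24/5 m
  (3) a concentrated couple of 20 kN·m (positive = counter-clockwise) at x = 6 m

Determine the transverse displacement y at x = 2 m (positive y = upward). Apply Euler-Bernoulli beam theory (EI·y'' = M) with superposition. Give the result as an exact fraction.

y(2) = 1123/6000000 m

Load 1 — uniform load w=-6 kN/m over full span:
  y_1 = -wx²(L-x)²/(24EI) = -(-6)·2²·(8-2)²/(24·100000) = 9/25000 m
Load 2 — point force P=8 kN at a=24/5 m (b=L-a=16/5):
  y_2 = -Pb²x²(3aL-(3a+b)x)/(6L³EI)  [x≤a] = -8·(16/5)²·2²·(3·(24/5)·8-(3·(24/5)+(16/5))·2)/(6·8³·100000) = -4/46875 m
Load 3 — applied couple M₀=20 kN·m at a=6 m (b=L-a=2):
  y_3 = (R_Ax³/6 - M_Ax²/2)/EI  [x≤a] with R_A=45/16, M_A=25/4 = ((45/16)·2³/6 - (25/4)·2²/2)/100000 = -7/80000 m
Superposition: y = Σ y_i = 1123/6000000 m ≈ 0.000187 m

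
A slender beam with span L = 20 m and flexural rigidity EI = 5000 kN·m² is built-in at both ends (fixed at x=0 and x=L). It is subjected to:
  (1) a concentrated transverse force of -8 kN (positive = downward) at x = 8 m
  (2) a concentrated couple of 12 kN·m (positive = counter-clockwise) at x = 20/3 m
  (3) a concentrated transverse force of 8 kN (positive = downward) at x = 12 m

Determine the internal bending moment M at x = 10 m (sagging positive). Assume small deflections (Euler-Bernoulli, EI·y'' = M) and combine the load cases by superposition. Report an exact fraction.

M(10) = -4 kN·m

Load 1 — point force P=-8 kN at a=8 m (b=L-a=12):
  M_1 = Pa²(a+3b)(L-x)/L³ - Pa²b/L²  [x>a] = (-8)·8²·(8+3·12)·(20-10)/20³ - (-8)·8²·12/20² = -64/5 kN·m
Load 2 — applied couple M₀=12 kN·m at a=20/3 m (b=L-a=40/3):
  M_2 = R_Ax - M_A - M₀  [x>a] with R_A=4/5, M_A=0 = (4/5)·10 - 0 - 12 = -4 kN·m
Load 3 — point force P=8 kN at a=12 m (b=L-a=8):
  M_3 = Pb²(3a+b)x/L³ - Pab²/L²  [x≤a] = 8·8²·(3·12+8)·10/20³ - 8·12·8²/20² = 64/5 kN·m
Superposition: M = Σ M_i = -4 kN·m ≈ -4.000000 kN·m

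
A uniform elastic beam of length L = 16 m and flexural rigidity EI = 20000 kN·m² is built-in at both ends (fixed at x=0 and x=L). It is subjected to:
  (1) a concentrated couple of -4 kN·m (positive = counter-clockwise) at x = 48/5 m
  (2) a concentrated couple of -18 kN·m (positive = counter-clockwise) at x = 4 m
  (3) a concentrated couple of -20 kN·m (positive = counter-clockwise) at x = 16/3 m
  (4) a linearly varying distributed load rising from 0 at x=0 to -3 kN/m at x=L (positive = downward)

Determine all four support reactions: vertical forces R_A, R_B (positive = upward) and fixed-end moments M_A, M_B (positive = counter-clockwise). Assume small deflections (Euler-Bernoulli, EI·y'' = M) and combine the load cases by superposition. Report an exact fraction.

Load 1 — applied couple M₀=-4 kN·m at a=48/5 m (b=L-a=32/5):
  R_A = 6M₀ab/L³ = 6·(-4)·(48/5)·(32/5)/16³ = -9/25 kN
  M_A = M₀b(2a-b)/L² = (-4)·(32/5)·(2·(48/5)-(32/5))/16² = -32/25 kN·m
  R_B = -6M₀ab/L³ = -6·(-4)·(48/5)·(32/5)/16³ = 9/25 kN
  M_B = M₀a(2b-a)/L² = (-4)·(48/5)·(2·(32/5)-(48/5))/16² = -12/25 kN·m
Load 2 — applied couple M₀=-18 kN·m at a=4 m (b=L-a=12):
  R_A = 6M₀ab/L³ = 6·(-18)·4·12/16³ = -81/64 kN
  M_A = M₀b(2a-b)/L² = (-18)·12·(2·4-12)/16² = 27/8 kN·m
  R_B = -6M₀ab/L³ = -6·(-18)·4·12/16³ = 81/64 kN
  M_B = M₀a(2b-a)/L² = (-18)·4·(2·12-4)/16² = -45/8 kN·m
Load 3 — applied couple M₀=-20 kN·m at a=16/3 m (b=L-a=32/3):
  R_A = 6M₀ab/L³ = 6·(-20)·(16/3)·(32/3)/16³ = -5/3 kN
  M_A = M₀b(2a-b)/L² = (-20)·(32/3)·(2·(16/3)-(32/3))/16² = 0 kN·m
  R_B = -6M₀ab/L³ = -6·(-20)·(16/3)·(32/3)/16³ = 5/3 kN
  M_B = M₀a(2b-a)/L² = (-20)·(16/3)·(2·(32/3)-(16/3))/16² = -20/3 kN·m
Load 4 — triangular load w₀=-3 kN/m (0→w₀ over full span):
  R_A = 3w₀L/20 = 3·(-3)·16/20 = -36/5 kN
  M_A = w₀L²/30 = (-3)·16²/30 = -128/5 kN·m
  R_B = 7w₀L/20 = 7·(-3)·16/20 = -84/5 kN
  M_B = -w₀L²/20 = -(-3)·16²/20 = 192/5 kN·m
Superposition: R_A = -50363/4800 kN, M_A = -4701/200 kN·m, R_B = -64837/4800 kN, M_B = 15377/600 kN·m

R_A = -50363/4800 kN, M_A = -4701/200 kN·m, R_B = -64837/4800 kN, M_B = 15377/600 kN·m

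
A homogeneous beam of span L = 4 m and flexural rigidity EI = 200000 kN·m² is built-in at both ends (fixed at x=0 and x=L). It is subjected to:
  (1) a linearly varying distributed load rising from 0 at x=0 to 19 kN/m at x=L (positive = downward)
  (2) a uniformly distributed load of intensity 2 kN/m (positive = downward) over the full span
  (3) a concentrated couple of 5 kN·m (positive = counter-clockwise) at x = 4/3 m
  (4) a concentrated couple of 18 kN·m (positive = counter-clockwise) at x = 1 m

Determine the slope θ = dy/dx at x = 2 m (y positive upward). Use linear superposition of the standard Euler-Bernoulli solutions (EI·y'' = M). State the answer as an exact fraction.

θ(2) = -211/24000000 rad

Load 1 — triangular load w₀=19 kN/m (0→w₀ over full span):
  θ_1 = -w₀(2x(L-x)(L-2x)(x+2L)+x²(L-x)²)/(120LEI) = -19·(2·2·(4-2)·(4-2·2)·(2+2·4)+2²·(4-2)²)/(120·4·200000) = -19/6000000 rad
Load 2 — uniform load w=2 kN/m over full span:
  θ_2 = -wx(L-x)(L-2x)/(12EI) = -2·2·(4-2)·(4-2·2)/(12·200000) = 0 rad
Load 3 — applied couple M₀=5 kN·m at a=4/3 m (b=L-a=8/3):
  θ_3 = (R_Ax²/2 - M_Ax - M₀(x-a))/EI  [x>a] with R_A=5/3, M_A=0 = ((5/3)·2²/2 - 0·2 - 5·(2-(4/3)))/200000 = 0 rad
Load 4 — applied couple M₀=18 kN·m at a=1 m (b=L-a=3):
  θ_4 = (R_Ax²/2 - M_Ax - M₀(x-a))/EI  [x>a] with R_A=81/16, M_A=-27/8 = ((81/16)·2²/2 - (-27/8)·2 - 18·(2-1))/200000 = -9/1600000 rad
Superposition: θ = Σ θ_i = -211/24000000 rad ≈ -0.000009 rad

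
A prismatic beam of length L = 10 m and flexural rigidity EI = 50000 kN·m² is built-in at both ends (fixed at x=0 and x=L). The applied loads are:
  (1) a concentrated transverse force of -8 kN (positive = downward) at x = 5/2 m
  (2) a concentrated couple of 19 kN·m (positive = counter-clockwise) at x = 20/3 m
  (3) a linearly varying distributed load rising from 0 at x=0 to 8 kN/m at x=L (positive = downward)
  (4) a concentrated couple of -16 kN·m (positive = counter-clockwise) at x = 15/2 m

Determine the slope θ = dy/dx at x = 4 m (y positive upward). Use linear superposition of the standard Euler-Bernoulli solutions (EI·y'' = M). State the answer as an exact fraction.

θ(4) = -7/18750 rad

Load 1 — point force P=-8 kN at a=5/2 m (b=L-a=15/2):
  θ_1 = Pa²(L-x)(2bL-(3b+a)(L-x))/(2L³EI)  [x>a] = (-8)·(5/2)²·(10-4)·(2·(15/2)·10-(3·(15/2)+(5/2))·(10-4))/(2·10³·50000) = 0 rad
Load 2 — applied couple M₀=19 kN·m at a=20/3 m (b=L-a=10/3):
  θ_2 = (R_Ax²/2 - M_Ax)/EI  [x≤a] with R_A=38/15, M_A=19/3 = ((38/15)·4²/2 - (19/3)·4)/50000 = -19/187500 rad
Load 3 — triangular load w₀=8 kN/m (0→w₀ over full span):
  θ_3 = -w₀(2x(L-x)(L-2x)(x+2L)+x²(L-x)²)/(120LEI) = -8·(2·4·(10-4)·(10-2·4)·(4+2·10)+4²·(10-4)²)/(120·10·50000) = -6/15625 rad
Load 4 — applied couple M₀=-16 kN·m at a=15/2 m (b=L-a=5/2):
  θ_4 = (R_Ax²/2 - M_Ax)/EI  [x≤a] with R_A=-9/5, M_A=-5 = ((-9/5)·4²/2 - (-5)·4)/50000 = 7/62500 rad
Superposition: θ = Σ θ_i = -7/18750 rad ≈ -0.000373 rad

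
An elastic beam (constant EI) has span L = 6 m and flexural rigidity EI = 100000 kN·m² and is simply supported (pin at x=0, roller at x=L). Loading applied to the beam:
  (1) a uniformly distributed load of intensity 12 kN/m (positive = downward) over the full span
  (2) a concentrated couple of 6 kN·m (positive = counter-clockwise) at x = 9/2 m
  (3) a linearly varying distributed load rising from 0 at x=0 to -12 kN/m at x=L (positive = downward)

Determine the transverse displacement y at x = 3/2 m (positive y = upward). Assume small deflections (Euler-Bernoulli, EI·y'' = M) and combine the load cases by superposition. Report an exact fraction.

y(3/2) = -10503/12800000 m

Load 1 — uniform load w=12 kN/m over full span:
  y_1 = -wx(L³-2Lx²+x³)/(24EI) = -12·(3/2)·(6³-2·6·(3/2)²+(3/2)³)/(24·100000) = -4617/3200000 m
Load 2 — applied couple M₀=6 kN·m at a=9/2 m (b=L-a=3/2):
  y_2 = (M₀x³/(6L)+C₁x)/EI  [x≤a] with C₁=M₀(3b²-L²)/(6L)=-39/8 = (6·(3/2)³/(6·6)+(-39/8)·(3/2))/100000 = -27/400000 m
Load 3 — triangular load w₀=-12 kN/m (0→w₀ over full span):
  y_3 = -w₀x(7L⁴-10L²x²+3x⁴)/(360LEI) = -(-12)·(3/2)·(7·6⁴-10·6²·(3/2)²+3·(3/2)⁴)/(360·6·100000) = 8829/12800000 m
Superposition: y = Σ y_i = -10503/12800000 m ≈ -0.000821 m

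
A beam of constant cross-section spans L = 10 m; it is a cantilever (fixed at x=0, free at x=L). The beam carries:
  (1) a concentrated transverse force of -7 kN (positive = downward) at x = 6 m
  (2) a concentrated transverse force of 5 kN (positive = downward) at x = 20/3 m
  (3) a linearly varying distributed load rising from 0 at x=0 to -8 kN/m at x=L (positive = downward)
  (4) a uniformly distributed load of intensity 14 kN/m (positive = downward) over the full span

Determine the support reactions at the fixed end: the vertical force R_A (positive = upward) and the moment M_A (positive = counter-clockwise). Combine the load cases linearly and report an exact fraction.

Load 1 — point force P=-7 kN at a=6 m (b=L-a=4):
  R_A = P = (-7) = -7 kN
  M_A = Pa = (-7)·6 = -42 kN·m
Load 2 — point force P=5 kN at a=20/3 m (b=L-a=10/3):
  R_A = P = 5 kN
  M_A = Pa = 5·(20/3) = 100/3 kN·m
Load 3 — triangular load w₀=-8 kN/m (0→w₀ over full span):
  R_A = w₀L/2 = (-8)·10/2 = -40 kN
  M_A = w₀L²/3 = (-8)·10²/3 = -800/3 kN·m
Load 4 — uniform load w=14 kN/m over full span:
  R_A = wL = 14·10 = 140 kN
  M_A = wL²/2 = 14·10²/2 = 700 kN·m
Superposition: R_A = 98 kN, M_A = 1274/3 kN·m

R_A = 98 kN, M_A = 1274/3 kN·m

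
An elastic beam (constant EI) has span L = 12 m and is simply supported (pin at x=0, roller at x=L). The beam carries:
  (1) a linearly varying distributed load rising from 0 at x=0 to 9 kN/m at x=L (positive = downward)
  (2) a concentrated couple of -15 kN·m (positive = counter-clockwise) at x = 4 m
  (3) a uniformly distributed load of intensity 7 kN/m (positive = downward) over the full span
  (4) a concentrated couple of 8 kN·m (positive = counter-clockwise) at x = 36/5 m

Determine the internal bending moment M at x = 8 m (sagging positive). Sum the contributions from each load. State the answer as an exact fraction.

M(8) = 583/3 kN·m

Load 1 — triangular load w₀=9 kN/m (0→w₀ over full span):
  M_1 = w₀Lx/6 - w₀x³/(6L) = 9·12·8/6 - 9·8³/(6·12) = 80 kN·m
Load 2 — applied couple M₀=-15 kN·m at a=4 m (b=L-a=8):
  M_2 = M₀x/L - M₀  [x>a] = (-15)·8/12 - (-15) = 5 kN·m
Load 3 — uniform load w=7 kN/m over full span:
  M_3 = wx(L-x)/2 = 7·8·(12-8)/2 = 112 kN·m
Load 4 — applied couple M₀=8 kN·m at a=36/5 m (b=L-a=24/5):
  M_4 = M₀x/L - M₀  [x>a] = 8·8/12 - 8 = -8/3 kN·m
Superposition: M = Σ M_i = 583/3 kN·m ≈ 194.333333 kN·m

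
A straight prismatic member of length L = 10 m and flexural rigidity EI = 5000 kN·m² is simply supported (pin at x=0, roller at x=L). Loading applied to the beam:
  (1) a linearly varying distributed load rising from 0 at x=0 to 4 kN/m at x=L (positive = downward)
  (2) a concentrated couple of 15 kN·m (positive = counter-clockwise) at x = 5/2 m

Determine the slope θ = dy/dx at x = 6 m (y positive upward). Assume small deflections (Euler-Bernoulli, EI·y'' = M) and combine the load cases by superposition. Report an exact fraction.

Load 1 — triangular load w₀=4 kN/m (0→w₀ over full span):
  θ_1 = -w₀(7L⁴-30L²x²+15x⁴)/(360LEI) = -4·(7·10⁴-30·10²·6²+15·6⁴)/(360·10·5000) = 116/28125 rad
Load 2 — applied couple M₀=15 kN·m at a=5/2 m (b=L-a=15/2):
  θ_2 = (M₀x²/(2L)-M₀(x-a)+C₁)/EI  [x>a] with C₁=M₀(3b²-L²)/(6L)=275/16 = (15·6²/(2·10)-15·(6-(5/2))+(275/16))/5000 = -133/80000 rad
Superposition: θ = Σ θ_i = 8863/3600000 rad ≈ 0.002462 rad

θ(6) = 8863/3600000 rad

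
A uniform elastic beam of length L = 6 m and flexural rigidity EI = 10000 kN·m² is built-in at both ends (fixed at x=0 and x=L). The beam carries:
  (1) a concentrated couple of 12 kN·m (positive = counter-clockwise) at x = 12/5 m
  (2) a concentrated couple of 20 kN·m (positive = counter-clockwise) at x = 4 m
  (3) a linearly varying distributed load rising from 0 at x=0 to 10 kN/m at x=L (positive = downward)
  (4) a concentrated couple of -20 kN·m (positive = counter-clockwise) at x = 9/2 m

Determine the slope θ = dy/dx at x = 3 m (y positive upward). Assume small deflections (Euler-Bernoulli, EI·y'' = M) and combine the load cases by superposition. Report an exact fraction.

θ(3) = 219/1000000 rad

Load 1 — applied couple M₀=12 kN·m at a=12/5 m (b=L-a=18/5):
  θ_1 = (R_Ax²/2 - M_Ax - M₀(x-a))/EI  [x>a] with R_A=72/25, M_A=36/25 = ((72/25)·3²/2 - (36/25)·3 - 12·(3-(12/5)))/10000 = 9/62500 rad
Load 2 — applied couple M₀=20 kN·m at a=4 m (b=L-a=2):
  θ_2 = (R_Ax²/2 - M_Ax)/EI  [x≤a] with R_A=40/9, M_A=20/3 = ((40/9)·3²/2 - (20/3)·3)/10000 = 0 rad
Load 3 — triangular load w₀=10 kN/m (0→w₀ over full span):
  θ_3 = -w₀(2x(L-x)(L-2x)(x+2L)+x²(L-x)²)/(120LEI) = -10·(2·3·(6-3)·(6-2·3)·(3+2·6)+3²·(6-3)²)/(120·6·10000) = -9/80000 rad
Load 4 — applied couple M₀=-20 kN·m at a=9/2 m (b=L-a=3/2):
  θ_4 = (R_Ax²/2 - M_Ax)/EI  [x≤a] with R_A=-15/4, M_A=-25/4 = ((-15/4)·3²/2 - (-25/4)·3)/10000 = 3/16000 rad
Superposition: θ = Σ θ_i = 219/1000000 rad ≈ 0.000219 rad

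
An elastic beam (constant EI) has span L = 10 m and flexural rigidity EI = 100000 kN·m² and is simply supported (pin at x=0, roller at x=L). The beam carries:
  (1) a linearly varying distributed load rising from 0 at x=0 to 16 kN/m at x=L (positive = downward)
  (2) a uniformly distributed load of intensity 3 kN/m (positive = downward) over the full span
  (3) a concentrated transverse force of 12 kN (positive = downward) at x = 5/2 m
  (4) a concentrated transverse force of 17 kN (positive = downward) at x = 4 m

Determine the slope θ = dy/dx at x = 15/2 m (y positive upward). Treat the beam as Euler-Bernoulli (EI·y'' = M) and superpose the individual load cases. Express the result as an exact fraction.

Load 1 — triangular load w₀=16 kN/m (0→w₀ over full span):
  θ_1 = -w₀(7L⁴-30L²x²+15x⁴)/(360LEI) = -16·(7·10⁴-30·10²·(15/2)²+15·(15/2)⁴)/(360·10·100000) = 1313/576000 rad
Load 2 — uniform load w=3 kN/m over full span:
  θ_2 = -w(L³-6Lx²+4x³)/(24EI) = -3·(10³-6·10·(15/2)²+4·(15/2)³)/(24·100000) = 11/12800 rad
Load 3 — point force P=12 kN at a=5/2 m (b=L-a=15/2):
  θ_3 = -Pa(2L²-6Lx+3x²+a²)/(6LEI)  [x>a] = -12·(5/2)·(2·10²-6·10·(15/2)+3·(15/2)²+(5/2)²)/(6·10·100000) = 3/8000 rad
Load 4 — point force P=17 kN at a=4 m (b=L-a=6):
  θ_4 = -Pa(2L²-6Lx+3x²+a²)/(6LEI)  [x>a] = -17·4·(2·10²-6·10·(15/2)+3·(15/2)²+4²)/(6·10·100000) = 1479/2000000 rad
Superposition: θ = Σ θ_i = 76561/18000000 rad ≈ 0.004253 rad

θ(15/2) = 76561/18000000 rad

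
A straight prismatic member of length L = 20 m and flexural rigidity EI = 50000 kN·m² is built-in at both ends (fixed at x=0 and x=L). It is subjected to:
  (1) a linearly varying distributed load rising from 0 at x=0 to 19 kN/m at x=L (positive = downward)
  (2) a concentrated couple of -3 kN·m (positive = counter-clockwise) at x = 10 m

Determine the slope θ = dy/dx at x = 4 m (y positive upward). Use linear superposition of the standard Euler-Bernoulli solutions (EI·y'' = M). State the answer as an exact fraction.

Load 1 — triangular load w₀=19 kN/m (0→w₀ over full span):
  θ_1 = -w₀(2x(L-x)(L-2x)(x+2L)+x²(L-x)²)/(120LEI) = -19·(2·4·(20-4)·(20-2·4)·(4+2·20)+4²·(20-4)²)/(120·20·50000) = -532/46875 rad
Load 2 — applied couple M₀=-3 kN·m at a=10 m (b=L-a=10):
  θ_2 = (R_Ax²/2 - M_Ax)/EI  [x≤a] with R_A=-9/40, M_A=-3/4 = ((-9/40)·4²/2 - (-3/4)·4)/50000 = 3/125000 rad
Superposition: θ = Σ θ_i = -4247/375000 rad ≈ -0.011325 rad

θ(4) = -4247/375000 rad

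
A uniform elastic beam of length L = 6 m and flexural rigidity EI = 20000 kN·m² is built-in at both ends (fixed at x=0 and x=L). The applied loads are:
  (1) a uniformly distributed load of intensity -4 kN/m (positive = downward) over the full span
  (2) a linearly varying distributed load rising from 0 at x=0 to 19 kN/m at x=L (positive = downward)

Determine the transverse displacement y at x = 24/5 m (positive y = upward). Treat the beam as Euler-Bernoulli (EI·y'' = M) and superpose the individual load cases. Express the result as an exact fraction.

Load 1 — uniform load w=-4 kN/m over full span:
  y_1 = -wx²(L-x)²/(24EI) = -(-4)·(24/5)²·(6-(24/5))²/(24·20000) = 108/390625 m
Load 2 — triangular load w₀=19 kN/m (0→w₀ over full span):
  y_2 = -w₀x²(L-x)²(x+2L)/(120LEI) = -19·(24/5)²·(6-(24/5))²·((24/5)+2·6)/(120·6·20000) = -7182/9765625 m
Superposition: y = Σ y_i = -4482/9765625 m ≈ -0.000459 m

y(24/5) = -4482/9765625 m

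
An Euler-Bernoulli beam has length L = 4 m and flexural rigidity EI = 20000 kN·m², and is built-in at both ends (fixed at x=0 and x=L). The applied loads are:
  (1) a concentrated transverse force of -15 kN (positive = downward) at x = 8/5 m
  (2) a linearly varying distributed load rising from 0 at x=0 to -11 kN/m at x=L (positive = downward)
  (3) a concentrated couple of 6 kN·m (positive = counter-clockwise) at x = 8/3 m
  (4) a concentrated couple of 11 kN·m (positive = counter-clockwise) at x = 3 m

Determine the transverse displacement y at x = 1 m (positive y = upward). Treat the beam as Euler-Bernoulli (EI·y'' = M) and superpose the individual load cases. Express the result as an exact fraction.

y(1) = 2579/19200000 m

Load 1 — point force P=-15 kN at a=8/5 m (b=L-a=12/5):
  y_1 = -Pb²x²(3aL-(3a+b)x)/(6L³EI)  [x≤a] = -(-15)·(12/5)²·1²·(3·(8/5)·4-(3·(8/5)+(12/5))·1)/(6·4³·20000) = 27/200000 m
Load 2 — triangular load w₀=-11 kN/m (0→w₀ over full span):
  y_2 = -w₀x²(L-x)²(x+2L)/(120LEI) = -(-11)·1²·(4-1)²·(1+2·4)/(120·4·20000) = 297/3200000 m
Load 3 — applied couple M₀=6 kN·m at a=8/3 m (b=L-a=4/3):
  y_3 = (R_Ax³/6 - M_Ax²/2)/EI  [x≤a] with R_A=2, M_A=2 = (2·1³/6 - 2·1²/2)/20000 = -1/30000 m
Load 4 — applied couple M₀=11 kN·m at a=3 m (b=L-a=1):
  y_4 = (R_Ax³/6 - M_Ax²/2)/EI  [x≤a] with R_A=99/32, M_A=55/16 = ((99/32)·1³/6 - (55/16)·1²/2)/20000 = -77/1280000 m
Superposition: y = Σ y_i = 2579/19200000 m ≈ 0.000134 m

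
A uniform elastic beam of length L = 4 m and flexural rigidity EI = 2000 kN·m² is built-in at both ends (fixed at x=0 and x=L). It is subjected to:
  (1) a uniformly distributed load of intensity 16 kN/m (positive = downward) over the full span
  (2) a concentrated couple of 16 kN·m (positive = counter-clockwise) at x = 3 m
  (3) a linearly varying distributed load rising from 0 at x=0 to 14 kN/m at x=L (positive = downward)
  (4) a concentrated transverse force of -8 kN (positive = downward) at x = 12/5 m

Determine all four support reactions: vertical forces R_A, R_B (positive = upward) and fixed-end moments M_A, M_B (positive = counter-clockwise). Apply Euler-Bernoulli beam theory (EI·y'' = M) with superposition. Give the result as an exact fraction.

R_A = 10521/250 kN, M_A = 3841/125 kN·m, R_B = 10479/250 kN, M_B = -11597/375 kN·m

Load 1 — uniform load w=16 kN/m over full span:
  R_A = wL/2 = 16·4/2 = 32 kN
  M_A = wL²/12 = 16·4²/12 = 64/3 kN·m
  R_B = wL/2 = 16·4/2 = 32 kN
  M_B = -wL²/12 = -16·4²/12 = -64/3 kN·m
Load 2 — applied couple M₀=16 kN·m at a=3 m (b=L-a=1):
  R_A = 6M₀ab/L³ = 6·16·3·1/4³ = 9/2 kN
  M_A = M₀b(2a-b)/L² = 16·1·(2·3-1)/4² = 5 kN·m
  R_B = -6M₀ab/L³ = -6·16·3·1/4³ = -9/2 kN
  M_B = M₀a(2b-a)/L² = 16·3·(2·1-3)/4² = -3 kN·m
Load 3 — triangular load w₀=14 kN/m (0→w₀ over full span):
  R_A = 3w₀L/20 = 3·14·4/20 = 42/5 kN
  M_A = w₀L²/30 = 14·4²/30 = 112/15 kN·m
  R_B = 7w₀L/20 = 7·14·4/20 = 98/5 kN
  M_B = -w₀L²/20 = -14·4²/20 = -56/5 kN·m
Load 4 — point force P=-8 kN at a=12/5 m (b=L-a=8/5):
  R_A = Pb²(3a+b)/L³ = (-8)·(8/5)²·(3·(12/5)+(8/5))/4³ = -352/125 kN
  M_A = Pab²/L² = (-8)·(12/5)·(8/5)²/4² = -384/125 kN·m
  R_B = Pa²(a+3b)/L³ = (-8)·(12/5)²·((12/5)+3·(8/5))/4³ = -648/125 kN
  M_B = -Pa²b/L² = -(-8)·(12/5)²·(8/5)/4² = 576/125 kN·m
Superposition: R_A = 10521/250 kN, M_A = 3841/125 kN·m, R_B = 10479/250 kN, M_B = -11597/375 kN·m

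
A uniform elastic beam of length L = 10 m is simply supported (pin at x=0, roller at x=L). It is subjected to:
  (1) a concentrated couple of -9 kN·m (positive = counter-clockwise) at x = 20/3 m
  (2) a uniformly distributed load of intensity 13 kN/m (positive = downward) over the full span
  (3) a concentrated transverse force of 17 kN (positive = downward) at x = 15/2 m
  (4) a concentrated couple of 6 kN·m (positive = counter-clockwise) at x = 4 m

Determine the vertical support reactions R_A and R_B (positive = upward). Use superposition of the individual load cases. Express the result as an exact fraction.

Load 1 — applied couple M₀=-9 kN·m at a=20/3 m (b=L-a=10/3):
  R_A = M₀/L = (-9)/10 = -9/10 kN
  R_B = -M₀/L = -(-9)/10 = 9/10 kN
Load 2 — uniform load w=13 kN/m over full span:
  R_A = wL/2 = 13·10/2 = 65 kN
  R_B = wL/2 = 13·10/2 = 65 kN
Load 3 — point force P=17 kN at a=15/2 m (b=L-a=5/2):
  R_A = Pb/L = 17·(5/2)/10 = 17/4 kN
  R_B = Pa/L = 17·(15/2)/10 = 51/4 kN
Load 4 — applied couple M₀=6 kN·m at a=4 m (b=L-a=6):
  R_A = M₀/L = 6/10 = 3/5 kN
  R_B = -M₀/L = -6/10 = -3/5 kN
Superposition: R_A = 1379/20 kN, R_B = 1561/20 kN

R_A = 1379/20 kN, R_B = 1561/20 kN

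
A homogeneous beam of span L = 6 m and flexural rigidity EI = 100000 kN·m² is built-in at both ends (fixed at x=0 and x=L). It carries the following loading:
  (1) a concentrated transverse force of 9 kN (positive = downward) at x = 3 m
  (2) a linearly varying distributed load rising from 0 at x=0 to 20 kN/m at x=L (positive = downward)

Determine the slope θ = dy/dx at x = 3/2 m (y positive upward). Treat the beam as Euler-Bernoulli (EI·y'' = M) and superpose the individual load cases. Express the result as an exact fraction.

θ(3/2) = -1377/6400000 rad

Load 1 — point force P=9 kN at a=3 m (b=L-a=3):
  θ_1 = -Pb²x(2aL-(3a+b)x)/(2L³EI)  [x≤a] = -9·3²·(3/2)·(2·3·6-(3·3+3)·(3/2))/(2·6³·100000) = -81/1600000 rad
Load 2 — triangular load w₀=20 kN/m (0→w₀ over full span):
  θ_2 = -w₀(2x(L-x)(L-2x)(x+2L)+x²(L-x)²)/(120LEI) = -20·(2·(3/2)·(6-(3/2))·(6-2·(3/2))·((3/2)+2·6)+(3/2)²·(6-(3/2))²)/(120·6·100000) = -1053/6400000 rad
Superposition: θ = Σ θ_i = -1377/6400000 rad ≈ -0.000215 rad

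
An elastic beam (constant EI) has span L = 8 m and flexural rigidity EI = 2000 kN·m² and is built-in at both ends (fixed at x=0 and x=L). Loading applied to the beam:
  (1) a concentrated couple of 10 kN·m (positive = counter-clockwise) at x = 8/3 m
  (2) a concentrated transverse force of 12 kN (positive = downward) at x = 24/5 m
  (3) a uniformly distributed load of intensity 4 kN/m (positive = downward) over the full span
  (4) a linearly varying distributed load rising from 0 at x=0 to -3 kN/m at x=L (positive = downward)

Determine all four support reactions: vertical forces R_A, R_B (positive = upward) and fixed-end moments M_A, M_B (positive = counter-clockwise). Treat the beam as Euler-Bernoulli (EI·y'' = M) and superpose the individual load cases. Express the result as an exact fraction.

Load 1 — applied couple M₀=10 kN·m at a=8/3 m (b=L-a=16/3):
  R_A = 6M₀ab/L³ = 6·10·(8/3)·(16/3)/8³ = 5/3 kN
  M_A = M₀b(2a-b)/L² = 10·(16/3)·(2·(8/3)-(16/3))/8² = 0 kN·m
  R_B = -6M₀ab/L³ = -6·10·(8/3)·(16/3)/8³ = -5/3 kN
  M_B = M₀a(2b-a)/L² = 10·(8/3)·(2·(16/3)-(8/3))/8² = 10/3 kN·m
Load 2 — point force P=12 kN at a=24/5 m (b=L-a=16/5):
  R_A = Pb²(3a+b)/L³ = 12·(16/5)²·(3·(24/5)+(16/5))/8³ = 528/125 kN
  M_A = Pab²/L² = 12·(24/5)·(16/5)²/8² = 1152/125 kN·m
  R_B = Pa²(a+3b)/L³ = 12·(24/5)²·((24/5)+3·(16/5))/8³ = 972/125 kN
  M_B = -Pa²b/L² = -12·(24/5)²·(16/5)/8² = -1728/125 kN·m
Load 3 — uniform load w=4 kN/m over full span:
  R_A = wL/2 = 4·8/2 = 16 kN
  M_A = wL²/12 = 4·8²/12 = 64/3 kN·m
  R_B = wL/2 = 4·8/2 = 16 kN
  M_B = -wL²/12 = -4·8²/12 = -64/3 kN·m
Load 4 — triangular load w₀=-3 kN/m (0→w₀ over full span):
  R_A = 3w₀L/20 = 3·(-3)·8/20 = -18/5 kN
  M_A = w₀L²/30 = (-3)·8²/30 = -32/5 kN·m
  R_B = 7w₀L/20 = 7·(-3)·8/20 = -42/5 kN
  M_B = -w₀L²/20 = -(-3)·8²/20 = 48/5 kN·m
Superposition: R_A = 6859/375 kN, M_A = 9056/375 kN·m, R_B = 5141/375 kN, M_B = -2778/125 kN·m

R_A = 6859/375 kN, M_A = 9056/375 kN·m, R_B = 5141/375 kN, M_B = -2778/125 kN·m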